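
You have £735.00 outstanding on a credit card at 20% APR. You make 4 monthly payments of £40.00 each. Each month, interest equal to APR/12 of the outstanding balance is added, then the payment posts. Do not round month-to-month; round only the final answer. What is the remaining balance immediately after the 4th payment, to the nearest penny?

Monthly rate r = 20%/12 = 1.66667% = 0.0166667.
Each month: B ← B·(1+r) − £40.00.
Month 1: interest £12.25; balance after payment £707.25.
Month 2: interest £11.79; balance after payment £679.04.
Month 3: interest £11.32; balance after payment £650.35.
Month 4: interest £10.84; balance after payment £621.19.

£621.19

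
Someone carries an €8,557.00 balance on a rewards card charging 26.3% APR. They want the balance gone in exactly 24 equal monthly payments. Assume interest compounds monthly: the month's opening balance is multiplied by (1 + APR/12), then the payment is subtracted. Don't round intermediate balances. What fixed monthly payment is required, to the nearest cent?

Monthly rate r = 26.3%/12 = 2.19167% = 0.0219167.
Level-payment amortization: P = B₀·r / (1 − (1+r)^(−n)) = 8557.00·0.0219167 / (1 − 1.02192^(−24)).
Denominator 1 − (1+r)^(−24) = 0.405668941.
P = 187.541 / 0.405668941 ≈ 462.30.

€462.30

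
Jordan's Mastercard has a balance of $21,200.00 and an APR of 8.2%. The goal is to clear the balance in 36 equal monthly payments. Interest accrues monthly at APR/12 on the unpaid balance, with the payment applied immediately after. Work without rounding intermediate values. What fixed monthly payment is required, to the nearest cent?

Monthly rate r = 8.2%/12 = 0.683333% = 0.00683333.
Level-payment amortization: P = B₀·r / (1 − (1+r)^(−n)) = 21200.00·0.00683333 / (1 − 1.00683^(−36)).
Denominator 1 − (1+r)^(−36) = 0.217423274.
P = 144.867 / 0.217423274 ≈ 666.29.

$666.29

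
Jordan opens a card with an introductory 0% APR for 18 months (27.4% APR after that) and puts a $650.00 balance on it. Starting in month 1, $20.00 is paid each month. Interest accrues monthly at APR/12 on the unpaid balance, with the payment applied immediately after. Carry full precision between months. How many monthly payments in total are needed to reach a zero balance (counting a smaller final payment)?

Promo months 1–18 at r₀ = 0%/12 = 0; months 19+ at r₁ = 27.4%/12 = 0.0228333.
After month 18 (no interest yet): B = $650.00 − 18·$20.00 = $290.00.
Then at r₁ with $20.00/mo: n₂ = −ln(1 − r₁·B/P)/ln(1+r₁) ≈ 17.81 → 18 more payments.

36 payments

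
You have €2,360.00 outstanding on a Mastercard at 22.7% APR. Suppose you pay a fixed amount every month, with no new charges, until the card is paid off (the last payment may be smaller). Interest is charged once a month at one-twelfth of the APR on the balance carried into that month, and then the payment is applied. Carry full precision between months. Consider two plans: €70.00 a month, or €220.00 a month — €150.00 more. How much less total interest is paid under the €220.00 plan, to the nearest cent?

Monthly rate r = 22.7%/12 = 1.89167% = 0.0189167.
At €70.00/mo: n = ⌈−ln(1 − rB₀/P)/ln(1+r)⌉ = 55 payments (last €13.16); total interest = total paid − €2,360.00 = €1,433.16.
At €220.00/mo: 13 payments (last €22.80); total interest €302.80.
Interest saved = €1,433.16 − €302.80 = €1,130.36.

€1,130.36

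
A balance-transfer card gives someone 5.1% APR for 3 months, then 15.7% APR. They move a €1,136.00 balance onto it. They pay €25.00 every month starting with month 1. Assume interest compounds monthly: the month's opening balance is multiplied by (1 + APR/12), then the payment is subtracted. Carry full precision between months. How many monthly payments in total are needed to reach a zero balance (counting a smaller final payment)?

Promo months 1–3 at r₀ = 5.1%/12 = 0.00425; months 4+ at r₁ = 15.7%/12 = 0.0130833.
After month 3: iterate B ← B·(1+r₀) − €25.00 for 3 months → €1,075.23.
Then at r₁ with €25.00/mo: n₂ = −ln(1 − r₁·B/P)/ln(1+r₁) ≈ 63.63 → 64 more payments.

67 months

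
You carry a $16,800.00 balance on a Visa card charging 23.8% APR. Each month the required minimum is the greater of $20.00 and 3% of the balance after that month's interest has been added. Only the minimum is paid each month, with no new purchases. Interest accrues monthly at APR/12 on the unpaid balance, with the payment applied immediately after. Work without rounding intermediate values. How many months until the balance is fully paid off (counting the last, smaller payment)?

354 months

Monthly rate r = 23.8%/12 = 1.98333% = 0.0198333.
While 3% of the post-interest balance exceeds $20.00, each month B ← (B·(1+r))·(1 − 0.03), i.e. B shrinks by the factor (1+r)·0.97 = 0.98924.
This holds for months 1–301. Entering month 302 the balance is $646.98; 3% of the post-interest balance is now below $20.00, so the flat $20.00 minimum applies from here.
From month 302 a fixed $20.00 at rate r clears $646.98 in 53 more payments. Total: 301 + 53 = 354 months.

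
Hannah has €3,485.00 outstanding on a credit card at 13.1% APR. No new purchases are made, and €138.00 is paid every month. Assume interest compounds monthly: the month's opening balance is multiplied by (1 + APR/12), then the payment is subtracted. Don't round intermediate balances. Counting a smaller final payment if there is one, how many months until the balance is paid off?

Monthly rate r = 13.1%/12 = 1.09167% = 0.0109167.
Recurrence: B ← B·(1+r) − €138.00.
Month 1: interest €38.04; balance after payment €3,385.04.
Month 2: interest €36.95; balance after payment €3,284.00.
Closed form: n = −ln(1 − rB₀/P)/ln(1+r) = −ln(0.72431)/ln(1.01092) ≈ 29.706, so the balance reaches zero during payment 30.

30 payments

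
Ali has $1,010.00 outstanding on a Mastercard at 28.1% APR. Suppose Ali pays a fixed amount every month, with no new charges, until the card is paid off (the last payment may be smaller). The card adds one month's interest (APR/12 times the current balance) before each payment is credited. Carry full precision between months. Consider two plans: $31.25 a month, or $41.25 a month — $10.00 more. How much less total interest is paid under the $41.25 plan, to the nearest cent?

Monthly rate r = 28.1%/12 = 2.34167% = 0.0234167.
At $31.25/mo: n = ⌈−ln(1 − rB₀/P)/ln(1+r)⌉ = 62 payments (last $2.77); total interest = total paid − $1,010.00 = $899.02.
At $41.25/mo: 37 payments (last $33.08); total interest $508.08.
Interest saved = $899.02 − $508.08 = $390.94.

$390.94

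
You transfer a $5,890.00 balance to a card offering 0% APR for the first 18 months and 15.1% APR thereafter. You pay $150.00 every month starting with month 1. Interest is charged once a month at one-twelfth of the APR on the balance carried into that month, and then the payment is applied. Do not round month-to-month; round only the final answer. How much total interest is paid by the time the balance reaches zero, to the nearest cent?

Promo months 1–18 at r₀ = 0%/12 = 0; months 19+ at r₁ = 15.1%/12 = 0.0125833.
After month 18 (no interest yet): B = $5,890.00 − 18·$150.00 = $3,190.00.
Then at r₁ with $150.00/mo: n₂ = −ln(1 − r₁·B/P)/ln(1+r₁) ≈ 24.91 → 25 more payments.
Total paid = 42·$150.00 + $135.87 = $6,435.87; interest = $6,435.87 − $5,890.00 = $545.87.

$545.87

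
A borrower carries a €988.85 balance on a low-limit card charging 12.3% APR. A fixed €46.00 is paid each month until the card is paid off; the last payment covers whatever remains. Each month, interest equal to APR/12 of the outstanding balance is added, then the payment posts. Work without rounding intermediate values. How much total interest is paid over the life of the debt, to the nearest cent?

€133.93

Monthly rate r = 12.3%/12 = 1.025% = 0.01025.
Payoff takes n = ⌈−ln(1 − rB₀/P)/ln(1+r)⌉ = ⌈24.407⌉ = 25 payments; the last is €18.78.
Total paid = 24·€46.00 + €18.78 = €1,122.78.
Total interest = total paid − principal = €1,122.78 − €988.85 = €133.93.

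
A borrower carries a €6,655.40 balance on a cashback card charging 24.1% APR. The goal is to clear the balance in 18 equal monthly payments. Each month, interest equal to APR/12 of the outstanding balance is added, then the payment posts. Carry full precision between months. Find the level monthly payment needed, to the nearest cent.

€444.25

Monthly rate r = 24.1%/12 = 2.00833% = 0.0200833.
Level-payment amortization: P = B₀·r / (1 − (1+r)^(−n)) = 6655.40·0.0200833 / (1 − 1.02008^(−18)).
Denominator 1 − (1+r)^(−18) = 0.300869472.
P = 133.663 / 0.300869472 ≈ 444.25.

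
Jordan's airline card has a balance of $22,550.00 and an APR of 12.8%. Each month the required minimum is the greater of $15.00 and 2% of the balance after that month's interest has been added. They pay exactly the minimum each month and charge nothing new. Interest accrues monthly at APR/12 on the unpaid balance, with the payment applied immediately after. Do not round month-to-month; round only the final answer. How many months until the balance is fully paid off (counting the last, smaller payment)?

427 months

Monthly rate r = 12.8%/12 = 1.06667% = 0.0106667.
While 2% of the post-interest balance exceeds $15.00, each month B ← (B·(1+r))·(1 − 0.02), i.e. B shrinks by the factor (1+r)·0.98 = 0.99045.
This holds for months 1–356. Entering month 357 the balance is $741.41; 2% of the post-interest balance is now below $15.00, so the flat $15.00 minimum applies from here.
From month 357 a fixed $15.00 at rate r clears $741.41 in 71 more payments. Total: 356 + 71 = 427 months.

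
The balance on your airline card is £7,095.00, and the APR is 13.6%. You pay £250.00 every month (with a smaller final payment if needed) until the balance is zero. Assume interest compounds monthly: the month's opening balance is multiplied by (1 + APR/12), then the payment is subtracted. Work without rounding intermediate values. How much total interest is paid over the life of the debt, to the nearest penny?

£1,514.29

Monthly rate r = 13.6%/12 = 1.13333% = 0.0113333.
Payoff takes n = ⌈−ln(1 − rB₀/P)/ln(1+r)⌉ = ⌈34.436⌉ = 35 payments; the last is £109.29.
Total paid = 34·£250.00 + £109.29 = £8,609.29.
Total interest = total paid − principal = £8,609.29 − £7,095.00 = £1,514.29.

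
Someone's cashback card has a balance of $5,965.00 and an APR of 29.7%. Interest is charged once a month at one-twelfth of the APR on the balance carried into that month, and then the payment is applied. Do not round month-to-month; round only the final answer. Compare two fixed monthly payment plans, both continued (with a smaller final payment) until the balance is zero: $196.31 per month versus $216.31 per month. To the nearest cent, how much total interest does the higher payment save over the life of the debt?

$1,046.21

Monthly rate r = 29.7%/12 = 2.475% = 0.02475.
At $196.31/mo: n = ⌈−ln(1 − rB₀/P)/ln(1+r)⌉ = 58 payments (last $7.55); total interest = total paid − $5,965.00 = $5,232.22.
At $216.31/mo: 47 payments (last $200.75); total interest $4,186.01.
Interest saved = $5,232.22 − $4,186.01 = $1,046.21.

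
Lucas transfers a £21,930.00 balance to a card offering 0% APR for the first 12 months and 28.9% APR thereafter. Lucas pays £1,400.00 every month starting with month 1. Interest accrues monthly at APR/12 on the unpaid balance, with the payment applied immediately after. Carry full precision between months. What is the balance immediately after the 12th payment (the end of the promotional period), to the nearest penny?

£5,130.00

Promo months 1–12 at r₀ = 0%/12 = 0; months 13+ at r₁ = 28.9%/12 = 0.0240833.
After month 12 (no interest yet): B = £21,930.00 − 12·£1,400.00 = £5,130.00.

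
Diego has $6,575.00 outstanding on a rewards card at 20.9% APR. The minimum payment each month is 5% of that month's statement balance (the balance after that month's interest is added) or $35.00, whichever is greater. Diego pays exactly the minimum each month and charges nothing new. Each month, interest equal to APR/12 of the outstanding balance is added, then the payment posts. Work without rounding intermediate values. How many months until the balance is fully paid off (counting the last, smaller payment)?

91 months

Monthly rate r = 20.9%/12 = 1.74167% = 0.0174167.
While 5% of the post-interest balance exceeds $35.00, each month B ← (B·(1+r))·(1 − 0.05), i.e. B shrinks by the factor (1+r)·0.95 = 0.96655.
This holds for months 1–67. Entering month 68 the balance is $672.67; 5% of the post-interest balance is now below $35.00, so the flat $35.00 minimum applies from here.
From month 68 a fixed $35.00 at rate r clears $672.67 in 24 more payments. Total: 67 + 24 = 91 months.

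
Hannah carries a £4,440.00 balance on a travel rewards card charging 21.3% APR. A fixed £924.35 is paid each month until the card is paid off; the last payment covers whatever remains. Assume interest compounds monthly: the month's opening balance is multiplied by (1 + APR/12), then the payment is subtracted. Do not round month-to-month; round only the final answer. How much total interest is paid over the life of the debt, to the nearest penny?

£242.34

Monthly rate r = 21.3%/12 = 1.775% = 0.01775.
Payoff takes n = ⌈−ln(1 − rB₀/P)/ln(1+r)⌉ = ⌈5.065⌉ = 6 payments; the last is £60.59.
Total paid = 5·£924.35 + £60.59 = £4,682.34.
Total interest = total paid − principal = £4,682.34 − £4,440.00 = £242.34.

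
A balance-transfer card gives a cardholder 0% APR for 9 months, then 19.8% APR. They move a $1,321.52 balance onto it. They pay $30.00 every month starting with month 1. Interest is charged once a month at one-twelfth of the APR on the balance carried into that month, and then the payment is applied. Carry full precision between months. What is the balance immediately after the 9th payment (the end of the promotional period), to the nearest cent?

$1,051.52

Promo months 1–9 at r₀ = 0%/12 = 0; months 10+ at r₁ = 19.8%/12 = 0.0165.
After month 9 (no interest yet): B = $1,321.52 − 9·$30.00 = $1,051.52.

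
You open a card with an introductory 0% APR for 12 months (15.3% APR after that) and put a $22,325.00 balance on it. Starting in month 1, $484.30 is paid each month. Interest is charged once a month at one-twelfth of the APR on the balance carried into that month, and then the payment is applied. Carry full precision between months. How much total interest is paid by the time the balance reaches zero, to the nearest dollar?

$5,294

Promo months 1–12 at r₀ = 0%/12 = 0; months 13+ at r₁ = 15.3%/12 = 0.01275.
After month 12 (no interest yet): B = $22,325.00 − 12·$484.30 = $16,513.40.
Then at r₁ with $484.30/mo: n₂ = −ln(1 − r₁·B/P)/ln(1+r₁) ≈ 45.03 → 46 more payments.
Total paid = 57·$484.30 + $13.50 = $27,618.60; interest = $27,618.60 − $22,325.00 = $5,293.60.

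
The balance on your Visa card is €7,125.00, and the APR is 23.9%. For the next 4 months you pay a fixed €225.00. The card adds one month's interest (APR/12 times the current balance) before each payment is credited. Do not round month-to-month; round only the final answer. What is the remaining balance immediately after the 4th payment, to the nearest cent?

€6,782.56

Monthly rate r = 23.9%/12 = 1.99167% = 0.0199167.
Each month: B ← B·(1+r) − €225.00.
Month 1: interest €141.91; balance after payment €7,041.91.
Month 2: interest €140.25; balance after payment €6,957.16.
Month 3: interest €138.56; balance after payment €6,870.72.
Month 4: interest €136.84; balance after payment €6,782.56.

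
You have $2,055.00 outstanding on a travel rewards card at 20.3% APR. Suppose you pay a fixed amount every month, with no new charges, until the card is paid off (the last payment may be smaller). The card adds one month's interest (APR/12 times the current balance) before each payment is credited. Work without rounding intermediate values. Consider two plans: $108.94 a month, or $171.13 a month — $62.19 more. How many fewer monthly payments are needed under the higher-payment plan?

Monthly rate r = 20.3%/12 = 1.69167% = 0.0169167.
At $108.94/mo: n = ⌈−ln(1 − rB₀/P)/ln(1+r)⌉ = 23 payments (last $99.43); total interest = total paid − $2,055.00 = $441.11.
At $171.13/mo: 14 payments (last $92.19); total interest $261.88.
Payments saved = 23 − 14 = 9.

9 fewer payments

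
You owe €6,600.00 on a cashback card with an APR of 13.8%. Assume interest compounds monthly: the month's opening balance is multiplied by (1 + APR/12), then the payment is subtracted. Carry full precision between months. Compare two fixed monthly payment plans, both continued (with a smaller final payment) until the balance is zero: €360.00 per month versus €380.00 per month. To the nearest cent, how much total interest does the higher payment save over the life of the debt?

Monthly rate r = 13.8%/12 = 1.15% = 0.0115.
At €360.00/mo: n = ⌈−ln(1 − rB₀/P)/ln(1+r)⌉ = 21 payments (last €255.14); total interest = total paid − €6,600.00 = €855.14.
At €380.00/mo: 20 payments (last €185.37); total interest €805.37.
Interest saved = €855.14 − €805.37 = €49.77.

€49.77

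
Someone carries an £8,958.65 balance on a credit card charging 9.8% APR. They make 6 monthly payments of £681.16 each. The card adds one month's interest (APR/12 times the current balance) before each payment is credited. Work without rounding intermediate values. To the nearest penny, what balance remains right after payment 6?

Monthly rate r = 9.8%/12 = 0.816667% = 0.00816667.
Each month: B ← B·(1+r) − £681.16.
Month 1: interest £73.16; balance after payment £8,350.65.
Month 2: interest £68.20; balance after payment £7,737.69.
Month 3: interest £63.19; balance after payment £7,119.72.
Month 4: interest £58.14; balance after payment £6,496.70.
Month 5: interest £53.06; balance after payment £5,868.60.
Month 6: interest £47.93; balance after payment £5,235.37.

£5,235.37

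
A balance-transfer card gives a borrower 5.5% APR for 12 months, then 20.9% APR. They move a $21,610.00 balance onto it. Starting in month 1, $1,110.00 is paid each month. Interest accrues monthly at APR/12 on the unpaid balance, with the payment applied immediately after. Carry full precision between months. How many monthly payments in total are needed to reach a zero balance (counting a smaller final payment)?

Promo months 1–12 at r₀ = 5.5%/12 = 0.00458333; months 13+ at r₁ = 20.9%/12 = 0.0174167.
After month 12: iterate B ← B·(1+r₀) − $1,110.00 for 12 months → $9,168.02.
Then at r₁ with $1,110.00/mo: n₂ = −ln(1 − r₁·B/P)/ln(1+r₁) ≈ 8.99 → 9 more payments.

21 payments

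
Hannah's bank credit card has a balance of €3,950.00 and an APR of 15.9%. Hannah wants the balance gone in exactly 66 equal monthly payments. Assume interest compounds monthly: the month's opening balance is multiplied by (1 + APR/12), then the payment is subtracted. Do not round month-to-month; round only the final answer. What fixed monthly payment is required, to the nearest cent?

Monthly rate r = 15.9%/12 = 1.325% = 0.01325.
Level-payment amortization: P = B₀·r / (1 − (1+r)^(−n)) = 3950.00·0.01325 / (1 − 1.01325^(−66)).
Denominator 1 − (1+r)^(−66) = 0.580527417.
P = 52.3375 / 0.580527417 ≈ 90.16.

€90.16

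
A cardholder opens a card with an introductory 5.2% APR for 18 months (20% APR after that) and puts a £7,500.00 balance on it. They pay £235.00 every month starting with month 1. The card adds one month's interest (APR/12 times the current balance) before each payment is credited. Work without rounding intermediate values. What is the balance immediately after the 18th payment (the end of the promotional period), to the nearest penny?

£3,717.59

Promo months 1–18 at r₀ = 5.2%/12 = 0.00433333; months 19+ at r₁ = 20%/12 = 0.0166667.
After month 18: iterate B ← B·(1+r₀) − £235.00 for 18 months → £3,717.59.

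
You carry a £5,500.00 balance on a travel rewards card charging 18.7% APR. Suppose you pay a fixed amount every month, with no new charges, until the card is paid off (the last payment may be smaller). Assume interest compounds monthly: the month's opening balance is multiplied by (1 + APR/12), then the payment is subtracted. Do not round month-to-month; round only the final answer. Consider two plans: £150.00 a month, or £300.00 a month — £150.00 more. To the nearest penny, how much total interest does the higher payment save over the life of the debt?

Monthly rate r = 18.7%/12 = 1.55833% = 0.0155833.
At £150.00/mo: n = ⌈−ln(1 − rB₀/P)/ln(1+r)⌉ = 55 payments (last £118.49); total interest = total paid − £5,500.00 = £2,718.49.
At £300.00/mo: 22 payments (last £227.77); total interest £1,027.77.
Interest saved = £2,718.49 − £1,027.77 = £1,690.72.

£1,690.72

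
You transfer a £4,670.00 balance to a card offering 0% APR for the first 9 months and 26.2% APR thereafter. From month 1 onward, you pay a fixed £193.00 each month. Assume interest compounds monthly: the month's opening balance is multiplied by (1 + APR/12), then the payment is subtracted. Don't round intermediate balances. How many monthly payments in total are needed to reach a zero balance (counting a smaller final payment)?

28 months

Promo months 1–9 at r₀ = 0%/12 = 0; months 10+ at r₁ = 26.2%/12 = 0.0218333.
After month 9 (no interest yet): B = £4,670.00 − 9·£193.00 = £2,933.00.
Then at r₁ with £193.00/mo: n₂ = −ln(1 − r₁·B/P)/ln(1+r₁) ≈ 18.67 → 19 more payments.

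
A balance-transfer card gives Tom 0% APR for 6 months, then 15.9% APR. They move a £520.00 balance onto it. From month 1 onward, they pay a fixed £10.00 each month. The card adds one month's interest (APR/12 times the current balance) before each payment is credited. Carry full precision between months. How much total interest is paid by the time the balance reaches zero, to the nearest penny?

Promo months 1–6 at r₀ = 0%/12 = 0; months 7+ at r₁ = 15.9%/12 = 0.01325.
After month 6 (no interest yet): B = £520.00 − 6·£10.00 = £460.00.
Then at r₁ with £10.00/mo: n₂ = −ln(1 − r₁·B/P)/ln(1+r₁) ≈ 71.44 → 72 more payments.
Total paid = 77·£10.00 + £4.39 = £774.39; interest = £774.39 − £520.00 = £254.39.

£254.39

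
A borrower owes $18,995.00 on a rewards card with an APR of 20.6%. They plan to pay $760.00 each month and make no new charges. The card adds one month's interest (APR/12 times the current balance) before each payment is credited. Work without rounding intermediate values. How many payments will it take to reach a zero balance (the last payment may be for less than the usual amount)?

Monthly rate r = 20.6%/12 = 1.71667% = 0.0171667.
Recurrence: B ← B·(1+r) − $760.00.
Month 1: interest $326.08; balance after payment $18,561.08.
Month 2: interest $318.63; balance after payment $18,119.71.
Closed form: n = −ln(1 − rB₀/P)/ln(1+r) = −ln(0.57095)/ln(1.01717) ≈ 32.928, so the balance reaches zero during payment 33.

33 payments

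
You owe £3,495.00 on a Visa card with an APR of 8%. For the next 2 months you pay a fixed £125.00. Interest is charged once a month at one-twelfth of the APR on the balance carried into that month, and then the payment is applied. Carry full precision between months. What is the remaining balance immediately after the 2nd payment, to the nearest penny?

£3,290.92

Monthly rate r = 8%/12 = 0.666667% = 0.00666667.
Each month: B ← B·(1+r) − £125.00.
Month 1: interest £23.30; balance after payment £3,393.30.
Month 2: interest £22.62; balance after payment £3,290.92.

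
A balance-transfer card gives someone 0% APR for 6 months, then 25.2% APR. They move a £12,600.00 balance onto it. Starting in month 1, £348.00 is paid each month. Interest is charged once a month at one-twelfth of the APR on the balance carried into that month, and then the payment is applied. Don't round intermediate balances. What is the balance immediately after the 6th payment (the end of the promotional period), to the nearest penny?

£10,512.00

Promo months 1–6 at r₀ = 0%/12 = 0; months 7+ at r₁ = 25.2%/12 = 0.021.
After month 6 (no interest yet): B = £12,600.00 − 6·£348.00 = £10,512.00.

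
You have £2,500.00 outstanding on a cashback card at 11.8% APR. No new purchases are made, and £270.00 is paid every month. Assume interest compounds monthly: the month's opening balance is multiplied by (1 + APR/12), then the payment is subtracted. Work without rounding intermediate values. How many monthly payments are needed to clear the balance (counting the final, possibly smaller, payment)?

10 payments

Monthly rate r = 11.8%/12 = 0.983333% = 0.00983333.
Recurrence: B ← B·(1+r) − £270.00.
Month 1: interest £24.58; balance after payment £2,254.58.
Month 2: interest £22.17; balance after payment £2,006.75.
Closed form: n = −ln(1 − rB₀/P)/ln(1+r) = −ln(0.90895)/ln(1.00983) ≈ 9.756, so the balance reaches zero during payment 10.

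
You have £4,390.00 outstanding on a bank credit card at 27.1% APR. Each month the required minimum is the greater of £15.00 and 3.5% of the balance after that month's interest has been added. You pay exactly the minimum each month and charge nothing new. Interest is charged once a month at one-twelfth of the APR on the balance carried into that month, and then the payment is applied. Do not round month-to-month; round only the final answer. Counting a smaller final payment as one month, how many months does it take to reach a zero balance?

222 months

Monthly rate r = 27.1%/12 = 2.25833% = 0.0225833.
While 3.5% of the post-interest balance exceeds £15.00, each month B ← (B·(1+r))·(1 − 0.035), i.e. B shrinks by the factor (1+r)·0.965 = 0.98679.
This holds for months 1–177. Entering month 178 the balance is £417.32; 3.5% of the post-interest balance is now below £15.00, so the flat £15.00 minimum applies from here.
From month 178 a fixed £15.00 at rate r clears £417.32 in 45 more payments. Total: 177 + 45 = 222 months.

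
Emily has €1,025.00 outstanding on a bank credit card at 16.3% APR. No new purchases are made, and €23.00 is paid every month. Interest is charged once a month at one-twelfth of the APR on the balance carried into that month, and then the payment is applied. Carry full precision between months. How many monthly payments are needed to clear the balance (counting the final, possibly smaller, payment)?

Monthly rate r = 16.3%/12 = 1.35833% = 0.0135833.
Recurrence: B ← B·(1+r) − €23.00.
Month 1: interest €13.92; balance after payment €1,015.92.
Month 2: interest €13.80; balance after payment €1,006.72.
Closed form: n = −ln(1 − rB₀/P)/ln(1+r) = −ln(0.39466)/ln(1.01358) ≈ 68.911, so the balance reaches zero during payment 69.

69 payments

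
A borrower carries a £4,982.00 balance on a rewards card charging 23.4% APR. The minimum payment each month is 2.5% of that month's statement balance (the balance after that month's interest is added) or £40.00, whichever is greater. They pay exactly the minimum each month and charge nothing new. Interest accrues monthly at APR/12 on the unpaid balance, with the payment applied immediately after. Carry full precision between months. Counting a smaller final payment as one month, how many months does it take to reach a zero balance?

268 months

Monthly rate r = 23.4%/12 = 1.95% = 0.0195.
While 2.5% of the post-interest balance exceeds £40.00, each month B ← (B·(1+r))·(1 − 0.025), i.e. B shrinks by the factor (1+r)·0.975 = 0.99401.
This holds for months 1–193. Entering month 194 the balance is £1,563.26; 2.5% of the post-interest balance is now below £40.00, so the flat £40.00 minimum applies from here.
From month 194 a fixed £40.00 at rate r clears £1,563.26 in 75 more payments. Total: 193 + 75 = 268 months.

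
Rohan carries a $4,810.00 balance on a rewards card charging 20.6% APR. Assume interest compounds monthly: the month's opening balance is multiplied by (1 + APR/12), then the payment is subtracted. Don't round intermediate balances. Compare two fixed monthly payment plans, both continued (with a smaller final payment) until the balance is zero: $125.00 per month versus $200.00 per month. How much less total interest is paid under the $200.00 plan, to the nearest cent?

$1,678.10

Monthly rate r = 20.6%/12 = 1.71667% = 0.0171667.
At $125.00/mo: n = ⌈−ln(1 − rB₀/P)/ln(1+r)⌉ = 64 payments (last $60.30); total interest = total paid − $4,810.00 = $3,125.30.
At $200.00/mo: 32 payments (last $57.20); total interest $1,447.20.
Interest saved = $3,125.30 − $1,447.20 = $1,678.10.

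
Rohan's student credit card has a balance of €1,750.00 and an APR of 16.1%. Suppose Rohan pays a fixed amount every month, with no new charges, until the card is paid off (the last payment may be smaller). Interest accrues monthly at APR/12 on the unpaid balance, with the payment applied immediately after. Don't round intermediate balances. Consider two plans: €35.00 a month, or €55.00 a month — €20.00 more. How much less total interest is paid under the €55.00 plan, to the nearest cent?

€620.82

Monthly rate r = 16.1%/12 = 1.34167% = 0.0134167.
At €35.00/mo: n = ⌈−ln(1 − rB₀/P)/ln(1+r)⌉ = 84 payments (last €13.22); total interest = total paid − €1,750.00 = €1,168.22.
At €55.00/mo: 42 payments (last €42.40); total interest €547.40.
Interest saved = €1,168.22 − €547.40 = €620.82.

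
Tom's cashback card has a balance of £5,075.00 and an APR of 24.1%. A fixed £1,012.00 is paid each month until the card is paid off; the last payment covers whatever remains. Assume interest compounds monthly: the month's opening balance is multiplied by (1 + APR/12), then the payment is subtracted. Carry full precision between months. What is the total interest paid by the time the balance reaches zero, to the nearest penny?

Monthly rate r = 24.1%/12 = 2.00833% = 0.0200833.
Payoff takes n = ⌈−ln(1 − rB₀/P)/ln(1+r)⌉ = ⌈5.339⌉ = 6 payments; the last is £344.92.
Total paid = 5·£1,012.00 + £344.92 = £5,404.92.
Total interest = total paid − principal = £5,404.92 − £5,075.00 = £329.92.

£329.92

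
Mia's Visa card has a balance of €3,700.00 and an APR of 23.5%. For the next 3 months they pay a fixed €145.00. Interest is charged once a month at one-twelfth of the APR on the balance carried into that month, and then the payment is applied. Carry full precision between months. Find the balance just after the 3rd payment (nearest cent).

€3,478.09

Monthly rate r = 23.5%/12 = 1.95833% = 0.0195833.
Each month: B ← B·(1+r) − €145.00.
Month 1: interest €72.46; balance after payment €3,627.46.
Month 2: interest €71.04; balance after payment €3,553.50.
Month 3: interest €69.59; balance after payment €3,478.09.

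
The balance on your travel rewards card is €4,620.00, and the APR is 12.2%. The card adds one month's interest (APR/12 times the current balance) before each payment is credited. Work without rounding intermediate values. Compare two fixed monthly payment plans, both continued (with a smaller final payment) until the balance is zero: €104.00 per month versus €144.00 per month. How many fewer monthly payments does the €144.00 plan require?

Monthly rate r = 12.2%/12 = 1.01667% = 0.0101667.
At €104.00/mo: n = ⌈−ln(1 − rB₀/P)/ln(1+r)⌉ = 60 payments (last €41.34); total interest = total paid − €4,620.00 = €1,557.34.
At €144.00/mo: 40 payments (last €4.22); total interest €1,000.22.
Payments saved = 60 − 40 = 20.

20 fewer payments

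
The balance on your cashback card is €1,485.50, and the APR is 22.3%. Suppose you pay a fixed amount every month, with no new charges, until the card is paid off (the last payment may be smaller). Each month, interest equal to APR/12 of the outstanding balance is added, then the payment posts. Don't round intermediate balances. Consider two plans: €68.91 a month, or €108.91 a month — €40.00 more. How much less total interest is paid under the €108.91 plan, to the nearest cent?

€186.47

Monthly rate r = 22.3%/12 = 1.85833% = 0.0185833.
At €68.91/mo: n = ⌈−ln(1 − rB₀/P)/ln(1+r)⌉ = 28 payments (last €55.06); total interest = total paid − €1,485.50 = €430.13.
At €108.91/mo: 16 payments (last €95.51); total interest €243.66.
Interest saved = €430.13 − €243.66 = €186.47.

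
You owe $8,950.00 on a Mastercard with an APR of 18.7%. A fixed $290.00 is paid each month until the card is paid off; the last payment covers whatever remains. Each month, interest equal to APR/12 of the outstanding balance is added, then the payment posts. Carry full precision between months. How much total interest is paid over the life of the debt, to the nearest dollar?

$3,348

Monthly rate r = 18.7%/12 = 1.55833% = 0.0155833.
Payoff takes n = ⌈−ln(1 − rB₀/P)/ln(1+r)⌉ = ⌈42.406⌉ = 43 payments; the last is $118.16.
Total paid = 42·$290.00 + $118.16 = $12,298.16.
Total interest = total paid − principal = $12,298.16 − $8,950.00 = $3,348.16.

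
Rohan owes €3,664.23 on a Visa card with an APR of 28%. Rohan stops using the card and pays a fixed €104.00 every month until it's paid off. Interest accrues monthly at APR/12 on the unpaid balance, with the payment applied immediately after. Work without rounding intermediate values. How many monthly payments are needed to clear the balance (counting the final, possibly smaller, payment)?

Monthly rate r = 28%/12 = 2.33333% = 0.0233333.
Recurrence: B ← B·(1+r) − €104.00.
Month 1: interest €85.50; balance after payment €3,645.73.
Month 2: interest €85.07; balance after payment €3,626.80.
Closed form: n = −ln(1 − rB₀/P)/ln(1+r) = −ln(0.1779)/ln(1.02333) ≈ 74.855, so the balance reaches zero during payment 75.

75 months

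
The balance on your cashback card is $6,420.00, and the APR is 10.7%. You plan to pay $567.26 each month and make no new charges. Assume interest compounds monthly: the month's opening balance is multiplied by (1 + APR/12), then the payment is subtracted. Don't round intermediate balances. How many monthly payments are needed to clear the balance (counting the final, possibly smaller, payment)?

12 payments

Monthly rate r = 10.7%/12 = 0.891667% = 0.00891667.
Recurrence: B ← B·(1+r) − $567.26.
Month 1: interest $57.24; balance after payment $5,909.98.
Month 2: interest $52.70; balance after payment $5,395.42.
Closed form: n = −ln(1 − rB₀/P)/ln(1+r) = −ln(0.89909)/ln(1.00892) ≈ 11.983, so the balance reaches zero during payment 12.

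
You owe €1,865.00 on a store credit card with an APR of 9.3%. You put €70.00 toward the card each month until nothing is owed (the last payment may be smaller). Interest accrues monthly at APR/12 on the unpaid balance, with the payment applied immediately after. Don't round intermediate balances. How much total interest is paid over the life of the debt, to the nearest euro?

€232

Monthly rate r = 9.3%/12 = 0.775% = 0.00775.
Payoff takes n = ⌈−ln(1 − rB₀/P)/ln(1+r)⌉ = ⌈29.958⌉ = 30 payments; the last is €67.07.
Total paid = 29·€70.00 + €67.07 = €2,097.07.
Total interest = total paid − principal = €2,097.07 − €1,865.00 = €232.07.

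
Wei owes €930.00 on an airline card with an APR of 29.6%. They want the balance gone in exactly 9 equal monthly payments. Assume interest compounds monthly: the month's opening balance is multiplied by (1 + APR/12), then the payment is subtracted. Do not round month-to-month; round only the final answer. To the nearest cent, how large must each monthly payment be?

€116.49

Monthly rate r = 29.6%/12 = 2.46667% = 0.0246667.
Level-payment amortization: P = B₀·r / (1 − (1+r)^(−n)) = 930.00·0.0246667 / (1 − 1.02467^(−9)).
Denominator 1 − (1+r)^(−9) = 0.196924228.
P = 22.94 / 0.196924228 ≈ 116.49.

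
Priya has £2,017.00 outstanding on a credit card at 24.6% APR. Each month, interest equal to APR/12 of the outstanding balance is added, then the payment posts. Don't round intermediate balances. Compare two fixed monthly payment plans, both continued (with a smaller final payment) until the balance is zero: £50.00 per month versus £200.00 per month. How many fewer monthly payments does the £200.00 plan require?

Monthly rate r = 24.6%/12 = 2.05% = 0.0205.
At £50.00/mo: n = ⌈−ln(1 − rB₀/P)/ln(1+r)⌉ = 87 payments (last £22.59); total interest = total paid − £2,017.00 = £2,305.59.
At £200.00/mo: 12 payments (last £83.16); total interest £266.16.
Payments saved = 87 − 12 = 75.

75 fewer payments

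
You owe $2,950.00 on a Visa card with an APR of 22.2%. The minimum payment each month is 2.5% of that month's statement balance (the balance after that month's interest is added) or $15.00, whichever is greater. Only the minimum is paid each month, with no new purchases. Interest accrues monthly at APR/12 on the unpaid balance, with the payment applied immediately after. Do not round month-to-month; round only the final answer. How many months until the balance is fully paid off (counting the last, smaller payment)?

Monthly rate r = 22.2%/12 = 1.85% = 0.0185.
While 2.5% of the post-interest balance exceeds $15.00, each month B ← (B·(1+r))·(1 − 0.025), i.e. B shrinks by the factor (1+r)·0.975 = 0.99304.
This holds for months 1–231. Entering month 232 the balance is $587.34; 2.5% of the post-interest balance is now below $15.00, so the flat $15.00 minimum applies from here.
From month 232 a fixed $15.00 at rate r clears $587.34 in 71 more payments. Total: 231 + 71 = 302 months.

302 months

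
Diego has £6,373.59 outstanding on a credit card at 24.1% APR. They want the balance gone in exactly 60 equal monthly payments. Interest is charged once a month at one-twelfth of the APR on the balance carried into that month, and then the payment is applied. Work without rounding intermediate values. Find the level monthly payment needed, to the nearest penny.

Monthly rate r = 24.1%/12 = 2.00833% = 0.0200833.
Level-payment amortization: P = B₀·r / (1 − (1+r)^(−n)) = 6373.59·0.0200833 / (1 − 1.02008^(−60)).
Denominator 1 − (1+r)^(−60) = 0.696708048.
P = 128.003 / 0.696708048 ≈ 183.73.

£183.73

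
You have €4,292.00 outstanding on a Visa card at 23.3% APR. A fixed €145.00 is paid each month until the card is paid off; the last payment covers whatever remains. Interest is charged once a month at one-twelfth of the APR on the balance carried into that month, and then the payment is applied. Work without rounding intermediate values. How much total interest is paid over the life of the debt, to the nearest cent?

Monthly rate r = 23.3%/12 = 1.94167% = 0.0194167.
Payoff takes n = ⌈−ln(1 − rB₀/P)/ln(1+r)⌉ = ⌈44.462⌉ = 45 payments; the last is €67.41.
Total paid = 44·€145.00 + €67.41 = €6,447.41.
Total interest = total paid − principal = €6,447.41 − €4,292.00 = €2,155.41.

€2,155.41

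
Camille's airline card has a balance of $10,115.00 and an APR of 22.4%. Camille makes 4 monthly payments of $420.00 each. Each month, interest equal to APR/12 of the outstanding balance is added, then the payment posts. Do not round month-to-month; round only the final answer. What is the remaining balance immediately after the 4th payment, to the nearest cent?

$9,164.04

Monthly rate r = 22.4%/12 = 1.86667% = 0.0186667.
Each month: B ← B·(1+r) − $420.00.
Month 1: interest $188.81; balance after payment $9,883.81.
Month 2: interest $184.50; balance after payment $9,648.31.
Month 3: interest $180.10; balance after payment $9,408.41.
Month 4: interest $175.62; balance after payment $9,164.04.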